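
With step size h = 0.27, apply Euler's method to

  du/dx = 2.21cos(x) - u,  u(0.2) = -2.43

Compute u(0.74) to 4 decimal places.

Euler: u_{n+1} = u_n + h·f(x_n, u_n).
x=0.200000, u=-2.430000: f=4.595947 → u ← -2.430000 + 0.27·4.595947 = -1.189094
x=0.470000, u=-1.189094: f=3.159460 → u ← -1.189094 + 0.27·3.159460 = -0.336040
u(0.74) ≈ -0.3360

-0.3360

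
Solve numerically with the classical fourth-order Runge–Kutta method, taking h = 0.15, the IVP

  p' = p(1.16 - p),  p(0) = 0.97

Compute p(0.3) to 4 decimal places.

1.0191

RK4: k1 = f(t_n, p_n); k2 = f(t_n + h/2, p_n + (h/2)·k1); k3 = f(t_n + h/2, p_n + (h/2)·k2); k4 = f(t_n + h, p_n + h·k3); p_{n+1} = p_n + (h/6)·(k1 + 2k2 + 2k3 + k4).
t=0.000000, p=0.970000:
  k1 = f(0.000000, 0.970000) = 0.184300
  k2 = f(0.075000, 0.983822) = 0.173327
  k3 = f(0.075000, 0.983000) = 0.173991
  k4 = f(0.150000, 0.996099) = 0.163262
  p ← 0.970000 + (0.15/6)·(k1 + 2k2 + 2k3 + k4) = 0.996055
t=0.150000, p=0.996055:
  k1 = f(0.150000, 0.996055) = 0.163298
  k2 = f(0.225000, 1.008302) = 0.152957
  k3 = f(0.225000, 1.007527) = 0.153621
  k4 = f(0.300000, 1.019098) = 0.143593
  p ← 0.996055 + (0.15/6)·(k1 + 2k2 + 2k3 + k4) = 1.019056
p(0.3) ≈ 1.0191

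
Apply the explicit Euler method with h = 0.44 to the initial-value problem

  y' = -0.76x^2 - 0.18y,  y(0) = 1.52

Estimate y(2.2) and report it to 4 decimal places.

Euler: y_{n+1} = y_n + h·f(x_n, y_n).
x=0.000000, y=1.520000: f=-0.273600 → y ← 1.520000 + 0.44·(-0.273600) = 1.399616
x=0.440000, y=1.399616: f=-0.399067 → y ← 1.399616 + 0.44·(-0.399067) = 1.224027
x=0.880000, y=1.224027: f=-0.808869 → y ← 1.224027 + 0.44·(-0.808869) = 0.868124
x=1.320000, y=0.868124: f=-1.480486 → y ← 0.868124 + 0.44·(-1.480486) = 0.216710
x=1.760000, y=0.216710: f=-2.393184 → y ← 0.216710 + 0.44·(-2.393184) = -0.836291
y(2.2) ≈ -0.8363

-0.8363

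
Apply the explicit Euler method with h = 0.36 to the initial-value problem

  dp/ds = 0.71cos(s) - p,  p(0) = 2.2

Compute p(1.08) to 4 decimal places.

1.0267

Euler: p_{n+1} = p_n + h·f(s_n, p_n).
s=0.000000, p=2.200000: f=-1.490000 → p ← 2.200000 + 0.36·(-1.490000) = 1.663600
s=0.360000, p=1.663600: f=-0.999113 → p ← 1.663600 + 0.36·(-0.999113) = 1.303919
s=0.720000, p=1.303919: f=-0.770137 → p ← 1.303919 + 0.36·(-0.770137) = 1.026670
p(1.08) ≈ 1.0267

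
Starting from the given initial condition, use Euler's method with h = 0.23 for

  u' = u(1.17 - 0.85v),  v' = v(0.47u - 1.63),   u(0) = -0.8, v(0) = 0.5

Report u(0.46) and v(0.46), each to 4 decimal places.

-1.1399, 0.1411

Euler on (u,v): u_{n+1} = u_n + h·u', v_{n+1} = v_n + h·v'.
0.000000: (-0.800000, 0.500000); f=(-0.596000, -1.003000) → (-0.937080, 0.269310)
0.230000: (-0.937080, 0.269310); f=(-0.881873, -0.557587) → (-1.139911, 0.141065)
(u(0.46), v(0.46)) ≈ (-1.1399, 0.1411)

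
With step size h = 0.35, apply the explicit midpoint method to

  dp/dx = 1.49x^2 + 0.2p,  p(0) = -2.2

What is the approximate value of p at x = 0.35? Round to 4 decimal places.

Midpoint: k1 = f(x_n, p_n); k2 = f(x_n + h/2, p_n + (h/2)·k1); p_{n+1} = p_n + h·k2.
x=0.000000, p=-2.200000:
  k1 = f(0.000000, -2.200000) = -0.440000
  k2 = f(0.175000, -2.277000) = -0.409769
  p ← -2.200000 + 0.35·(-0.409769) = -2.343419
p(0.35) ≈ -2.3434

-2.3434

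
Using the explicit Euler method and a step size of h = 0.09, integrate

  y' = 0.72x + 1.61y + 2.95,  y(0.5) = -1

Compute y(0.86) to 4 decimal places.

-0.2032

Euler: y_{n+1} = y_n + h·f(x_n, y_n).
x=0.500000, y=-1.000000: f=1.700000 → y ← -1.000000 + 0.09·1.700000 = -0.847000
x=0.590000, y=-0.847000: f=2.011130 → y ← -0.847000 + 0.09·2.011130 = -0.665998
x=0.680000, y=-0.665998: f=2.367343 → y ← -0.665998 + 0.09·2.367343 = -0.452937
x=0.770000, y=-0.452937: f=2.775171 → y ← -0.452937 + 0.09·2.775171 = -0.203172
y(0.86) ≈ -0.2032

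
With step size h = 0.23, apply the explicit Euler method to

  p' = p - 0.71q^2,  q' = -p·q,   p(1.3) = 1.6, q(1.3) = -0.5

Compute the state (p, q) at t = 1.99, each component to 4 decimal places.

2.8905, -0.0807

Euler on (p,q): p_{n+1} = p_n + h·p', q_{n+1} = q_n + h·q'.
1.300000: (1.600000, -0.500000); f=(1.422500, 0.800000) → (1.927175, -0.316000)
1.530000: (1.927175, -0.316000); f=(1.856277, 0.608987) → (2.354119, -0.175933)
1.760000: (2.354119, -0.175933); f=(2.332143, 0.414167) → (2.890512, -0.080675)
(p(1.99), q(1.99)) ≈ (2.8905, -0.0807)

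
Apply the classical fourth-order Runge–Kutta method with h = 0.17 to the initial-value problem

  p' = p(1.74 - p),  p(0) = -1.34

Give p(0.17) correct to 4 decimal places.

RK4: k1 = f(t_n, p_n); k2 = f(t_n + h/2, p_n + (h/2)·k1); k3 = f(t_n + h/2, p_n + (h/2)·k2); k4 = f(t_n + h, p_n + h·k3); p_{n+1} = p_n + (h/6)·(k1 + 2k2 + 2k3 + k4).
t=0.000000, p=-1.340000:
  k1 = f(0.000000, -1.340000) = -4.127200
  k2 = f(0.085000, -1.690812) = -5.800858
  k3 = f(0.085000, -1.833073) = -6.549703
  k4 = f(0.170000, -2.453450) = -10.288417
  p ← -1.340000 + (0.17/6)·(k1 + 2k2 + 2k3 + k4) = -2.448308
p(0.17) ≈ -2.4483

-2.4483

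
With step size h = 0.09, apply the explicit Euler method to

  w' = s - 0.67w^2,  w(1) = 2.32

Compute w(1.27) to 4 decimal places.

Euler: w_{n+1} = w_n + h·f(s_n, w_n).
s=1.000000, w=2.320000: f=-2.606208 → w ← 2.320000 + 0.09·(-2.606208) = 2.085441
s=1.090000, w=2.085441: f=-1.823874 → w ← 2.085441 + 0.09·(-1.823874) = 1.921293
s=1.180000, w=1.921293: f=-1.293215 → w ← 1.921293 + 0.09·(-1.293215) = 1.804903
w(1.27) ≈ 1.8049

1.8049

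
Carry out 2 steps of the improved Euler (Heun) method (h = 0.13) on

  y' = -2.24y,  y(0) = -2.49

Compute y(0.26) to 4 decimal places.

-1.4051

Heun: k1 = f(x_n, y_n); k2 = f(x_n + h, y_n + h·k1); y_{n+1} = y_n + (h/2)·(k1 + k2).
x=0.000000, y=-2.490000:
  k1 = f(0.000000, -2.490000) = 5.577600
  k2 = f(0.130000, -1.764912) = 3.953403
  y ← -2.490000 + (0.13/2)·(5.577600 + 3.953403) = -1.870485
x=0.130000, y=-1.870485:
  k1 = f(0.130000, -1.870485) = 4.189886
  k2 = f(0.260000, -1.325800) = 2.969791
  y ← -1.870485 + (0.13/2)·(4.189886 + 2.969791) = -1.405106
y(0.26) ≈ -1.4051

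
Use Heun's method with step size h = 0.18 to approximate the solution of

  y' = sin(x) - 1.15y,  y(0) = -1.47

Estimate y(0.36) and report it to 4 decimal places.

-0.9174

Heun: k1 = f(x_n, y_n); k2 = f(x_n + h, y_n + h·k1); y_{n+1} = y_n + (h/2)·(k1 + k2).
x=0.000000, y=-1.470000:
  k1 = f(0.000000, -1.470000) = 1.690500
  k2 = f(0.180000, -1.165710) = 1.519596
  y ← -1.470000 + (0.18/2)·(1.690500 + 1.519596) = -1.181091
x=0.180000, y=-1.181091:
  k1 = f(0.180000, -1.181091) = 1.537285
  k2 = f(0.360000, -0.904380) = 1.392311
  y ← -1.181091 + (0.18/2)·(1.537285 + 1.392311) = -0.917428
y(0.36) ≈ -0.9174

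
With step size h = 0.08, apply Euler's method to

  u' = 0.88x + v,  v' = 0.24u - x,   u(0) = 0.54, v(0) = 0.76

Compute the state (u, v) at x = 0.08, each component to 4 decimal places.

Euler on (u,v): u_{n+1} = u_n + h·u', v_{n+1} = v_n + h·v'.
0.000000: (0.540000, 0.760000); f=(0.760000, 0.129600) → (0.600800, 0.770368)
(u(0.08), v(0.08)) ≈ (0.6008, 0.7704)

0.6008, 0.7704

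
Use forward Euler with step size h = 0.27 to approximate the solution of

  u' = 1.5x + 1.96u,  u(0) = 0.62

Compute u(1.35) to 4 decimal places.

7.0261

Euler: u_{n+1} = u_n + h·f(x_n, u_n).
x=0.000000, u=0.620000: f=1.215200 → u ← 0.620000 + 0.27·1.215200 = 0.948104
x=0.270000, u=0.948104: f=2.263284 → u ← 0.948104 + 0.27·2.263284 = 1.559191
x=0.540000, u=1.559191: f=3.866014 → u ← 1.559191 + 0.27·3.866014 = 2.603014
x=0.810000, u=2.603014: f=6.316908 → u ← 2.603014 + 0.27·6.316908 = 4.308580
x=1.080000, u=4.308580: f=10.064816 → u ← 4.308580 + 0.27·10.064816 = 7.026080
u(1.35) ≈ 7.0261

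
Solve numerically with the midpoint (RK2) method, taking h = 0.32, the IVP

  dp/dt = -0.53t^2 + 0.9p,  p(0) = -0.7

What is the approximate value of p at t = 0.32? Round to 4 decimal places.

Midpoint: k1 = f(t_n, p_n); k2 = f(t_n + h/2, p_n + (h/2)·k1); p_{n+1} = p_n + h·k2.
t=0.000000, p=-0.700000:
  k1 = f(0.000000, -0.700000) = -0.630000
  k2 = f(0.160000, -0.800800) = -0.734288
  p ← -0.700000 + 0.32·(-0.734288) = -0.934972
p(0.32) ≈ -0.9350

-0.9350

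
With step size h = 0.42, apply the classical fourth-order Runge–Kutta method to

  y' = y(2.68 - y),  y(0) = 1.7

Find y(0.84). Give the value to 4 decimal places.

2.5231

RK4: k1 = f(x_n, y_n); k2 = f(x_n + h/2, y_n + (h/2)·k1); k3 = f(x_n + h/2, y_n + (h/2)·k2); k4 = f(x_n + h, y_n + h·k3); y_{n+1} = y_n + (h/6)·(k1 + 2k2 + 2k3 + k4).
x=0.000000, y=1.700000:
  k1 = f(0.000000, 1.700000) = 1.666000
  k2 = f(0.210000, 2.049860) = 1.291699
  k3 = f(0.210000, 1.971257) = 1.397115
  k4 = f(0.420000, 2.286788) = 0.899192
  y ← 1.700000 + (0.42/6)·(k1 + 2k2 + 2k3 + k4) = 2.255997
x=0.420000, y=2.255997:
  k1 = f(0.420000, 2.255997) = 0.956549
  k2 = f(0.630000, 2.456873) = 0.548196
  k3 = f(0.630000, 2.371118) = 0.732395
  k4 = f(0.840000, 2.563603) = 0.298395
  y ← 2.255997 + (0.42/6)·(k1 + 2k2 + 2k3 + k4) = 2.523126
y(0.84) ≈ 2.5231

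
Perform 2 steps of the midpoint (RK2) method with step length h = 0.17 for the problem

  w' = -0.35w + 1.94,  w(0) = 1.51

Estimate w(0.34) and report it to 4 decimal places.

Midpoint: k1 = f(s_n, w_n); k2 = f(s_n + h/2, w_n + (h/2)·k1); w_{n+1} = w_n + h·k2.
s=0.000000, w=1.510000:
  k1 = f(0.000000, 1.510000) = 1.411500
  k2 = f(0.085000, 1.629978) = 1.369508
  w ← 1.510000 + 0.17·1.369508 = 1.742816
s=0.170000, w=1.742816:
  k1 = f(0.170000, 1.742816) = 1.330014
  k2 = f(0.255000, 1.855868) = 1.290446
  w ← 1.742816 + 0.17·1.290446 = 1.962192
w(0.34) ≈ 1.9622

1.9622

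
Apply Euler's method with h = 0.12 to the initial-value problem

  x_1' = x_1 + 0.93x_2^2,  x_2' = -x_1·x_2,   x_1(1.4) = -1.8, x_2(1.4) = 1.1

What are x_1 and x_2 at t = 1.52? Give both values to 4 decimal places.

-1.8810, 1.3376

Euler on (x_1,x_2): x_1_{n+1} = x_1_n + h·x_1', x_2_{n+1} = x_2_n + h·x_2'.
1.400000: (-1.800000, 1.100000); f=(-0.674700, 1.980000) → (-1.880964, 1.337600)
(x_1(1.52), x_2(1.52)) ≈ (-1.8810, 1.3376)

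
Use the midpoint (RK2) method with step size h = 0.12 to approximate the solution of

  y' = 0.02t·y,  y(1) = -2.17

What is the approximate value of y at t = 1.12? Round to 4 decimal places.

-2.1755

Midpoint: k1 = f(t_n, y_n); k2 = f(t_n + h/2, y_n + (h/2)·k1); y_{n+1} = y_n + h·k2.
t=1.000000, y=-2.170000:
  k1 = f(1.000000, -2.170000) = -0.043400
  k2 = f(1.060000, -2.172604) = -0.046059
  y ← -2.170000 + 0.12·(-0.046059) = -2.175527
y(1.12) ≈ -2.1755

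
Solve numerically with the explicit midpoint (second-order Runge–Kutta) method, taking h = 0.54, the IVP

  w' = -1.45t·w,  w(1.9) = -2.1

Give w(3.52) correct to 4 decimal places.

-1.5287

Midpoint: k1 = f(t_n, w_n); k2 = f(t_n + h/2, w_n + (h/2)·k1); w_{n+1} = w_n + h·k2.
t=1.900000, w=-2.100000:
  k1 = f(1.900000, -2.100000) = 5.785500
  k2 = f(2.170000, -0.537915) = 1.692550
  w ← -2.100000 + 0.54·1.692550 = -1.186023
t=2.440000, w=-1.186023:
  k1 = f(2.440000, -1.186023) = 4.196150
  k2 = f(2.710000, -0.053063) = 0.208510
  w ← -1.186023 + 0.54·0.208510 = -1.073428
t=2.980000, w=-1.073428:
  k1 = f(2.980000, -1.073428) = 4.638282
  k2 = f(3.250000, 0.178908) = -0.843105
  w ← -1.073428 + 0.54·(-0.843105) = -1.528705
w(3.52) ≈ -1.5287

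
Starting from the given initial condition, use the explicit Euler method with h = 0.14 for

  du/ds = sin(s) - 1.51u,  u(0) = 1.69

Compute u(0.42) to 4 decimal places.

Euler: u_{n+1} = u_n + h·f(s_n, u_n).
s=0.000000, u=1.690000: f=-2.551900 → u ← 1.690000 + 0.14·(-2.551900) = 1.332734
s=0.140000, u=1.332734: f=-1.872885 → u ← 1.332734 + 0.14·(-1.872885) = 1.070530
s=0.280000, u=1.070530: f=-1.340145 → u ← 1.070530 + 0.14·(-1.340145) = 0.882910
u(0.42) ≈ 0.8829

0.8829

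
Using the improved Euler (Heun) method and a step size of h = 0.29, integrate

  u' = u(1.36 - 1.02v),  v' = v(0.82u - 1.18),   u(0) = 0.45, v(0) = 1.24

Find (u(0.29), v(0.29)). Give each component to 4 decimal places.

0.4825, 0.9841

Heun on (u,v): k1 = f(s_n, state_n); k2 = f(s_n + h, state_n + h·k1); state_{n+1} = state_n + (h/2)·(k1 + k2).
0.000000: (0.450000, 1.240000)
  k1 = (0.042840, -1.005640)
  predictor → (0.462424, 0.948364)
  k2 = (0.181579, -0.759462)
  → (0.482541, 0.984060)
(u(0.29), v(0.29)) ≈ (0.4825, 0.9841)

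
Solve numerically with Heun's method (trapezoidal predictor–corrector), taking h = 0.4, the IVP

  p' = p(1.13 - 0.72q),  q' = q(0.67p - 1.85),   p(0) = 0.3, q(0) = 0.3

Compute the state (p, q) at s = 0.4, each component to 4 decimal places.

Heun on (p,q): k1 = f(s_n, state_n); k2 = f(s_n + h, state_n + h·k1); state_{n+1} = state_n + (h/2)·(k1 + k2).
0.000000: (0.300000, 0.300000)
  k1 = (0.274200, -0.494700)
  predictor → (0.409680, 0.102120)
  k2 = (0.432816, -0.160892)
  → (0.441403, 0.168882)
(p(0.4), q(0.4)) ≈ (0.4414, 0.1689)

0.4414, 0.1689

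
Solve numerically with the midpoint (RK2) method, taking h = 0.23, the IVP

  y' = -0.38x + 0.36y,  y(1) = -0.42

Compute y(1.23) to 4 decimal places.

-0.5573

Midpoint: k1 = f(x_n, y_n); k2 = f(x_n + h/2, y_n + (h/2)·k1); y_{n+1} = y_n + h·k2.
x=1.000000, y=-0.420000:
  k1 = f(1.000000, -0.420000) = -0.531200
  k2 = f(1.115000, -0.481088) = -0.596892
  y ← -0.420000 + 0.23·(-0.596892) = -0.557285
y(1.23) ≈ -0.5573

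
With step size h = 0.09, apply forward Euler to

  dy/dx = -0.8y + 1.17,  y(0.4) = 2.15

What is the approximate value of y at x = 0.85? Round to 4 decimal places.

1.9357

Euler: y_{n+1} = y_n + h·f(x_n, y_n).
x=0.400000, y=2.150000: f=-0.550000 → y ← 2.150000 + 0.09·(-0.550000) = 2.100500
x=0.490000, y=2.100500: f=-0.510400 → y ← 2.100500 + 0.09·(-0.510400) = 2.054564
x=0.580000, y=2.054564: f=-0.473651 → y ← 2.054564 + 0.09·(-0.473651) = 2.011935
x=0.670000, y=2.011935: f=-0.439548 → y ← 2.011935 + 0.09·(-0.439548) = 1.972376
x=0.760000, y=1.972376: f=-0.407901 → y ← 1.972376 + 0.09·(-0.407901) = 1.935665
y(0.85) ≈ 1.9357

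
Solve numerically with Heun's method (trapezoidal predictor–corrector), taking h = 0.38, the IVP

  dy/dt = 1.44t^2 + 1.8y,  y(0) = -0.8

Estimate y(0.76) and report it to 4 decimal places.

Heun: k1 = f(t_n, y_n); k2 = f(t_n + h, y_n + h·k1); y_{n+1} = y_n + (h/2)·(k1 + k2).
t=0.000000, y=-0.800000:
  k1 = f(0.000000, -0.800000) = -1.440000
  k2 = f(0.380000, -1.347200) = -2.217024
  y ← -0.800000 + (0.38/2)·(-1.440000 + (-2.217024)) = -1.494835
t=0.380000, y=-1.494835:
  k1 = f(0.380000, -1.494835) = -2.482766
  k2 = f(0.760000, -2.438286) = -3.557170
  y ← -1.494835 + (0.38/2)·(-2.482766 + (-3.557170)) = -2.642422
y(0.76) ≈ -2.6424

-2.6424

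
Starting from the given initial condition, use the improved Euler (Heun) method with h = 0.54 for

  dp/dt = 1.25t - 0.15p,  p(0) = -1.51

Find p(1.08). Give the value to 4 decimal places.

Heun: k1 = f(t_n, p_n); k2 = f(t_n + h, p_n + h·k1); p_{n+1} = p_n + (h/2)·(k1 + k2).
t=0.000000, p=-1.510000:
  k1 = f(0.000000, -1.510000) = 0.226500
  k2 = f(0.540000, -1.387690) = 0.883154
  p ← -1.510000 + (0.54/2)·(0.226500 + 0.883154) = -1.210394
t=0.540000, p=-1.210394:
  k1 = f(0.540000, -1.210394) = 0.856559
  k2 = f(1.080000, -0.747852) = 1.462178
  p ← -1.210394 + (0.54/2)·(0.856559 + 1.462178) = -0.584335
p(1.08) ≈ -0.5843

-0.5843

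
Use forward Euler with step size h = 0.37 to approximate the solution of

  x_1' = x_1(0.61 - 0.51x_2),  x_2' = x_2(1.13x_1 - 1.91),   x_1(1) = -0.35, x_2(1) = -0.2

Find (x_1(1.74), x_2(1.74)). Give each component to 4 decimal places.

Euler on (x_1,x_2): x_1_{n+1} = x_1_n + h·x_1', x_2_{n+1} = x_2_n + h·x_2'.
1.000000: (-0.350000, -0.200000); f=(-0.249200, 0.461100) → (-0.442204, -0.029393)
1.370000: (-0.442204, -0.029393); f=(-0.276373, 0.070828) → (-0.544462, -0.003187)
(x_1(1.74), x_2(1.74)) ≈ (-0.5445, -0.0032)

-0.5445, -0.0032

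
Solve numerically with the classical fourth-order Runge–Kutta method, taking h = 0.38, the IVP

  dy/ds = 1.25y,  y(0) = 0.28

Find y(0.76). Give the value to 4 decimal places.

0.7238

RK4: k1 = f(s_n, y_n); k2 = f(s_n + h/2, y_n + (h/2)·k1); k3 = f(s_n + h/2, y_n + (h/2)·k2); k4 = f(s_n + h, y_n + h·k3); y_{n+1} = y_n + (h/6)·(k1 + 2k2 + 2k3 + k4).
s=0.000000, y=0.280000:
  k1 = f(0.000000, 0.280000) = 0.350000
  k2 = f(0.190000, 0.346500) = 0.433125
  k3 = f(0.190000, 0.362294) = 0.452867
  k4 = f(0.380000, 0.452090) = 0.565112
  y ← 0.280000 + (0.38/6)·(k1 + 2k2 + 2k3 + k4) = 0.450183
s=0.380000, y=0.450183:
  k1 = f(0.380000, 0.450183) = 0.562728
  k2 = f(0.570000, 0.557101) = 0.696376
  k3 = f(0.570000, 0.582494) = 0.728118
  k4 = f(0.760000, 0.726868) = 0.908584
  y ← 0.450183 + (0.38/6)·(k1 + 2k2 + 2k3 + k4) = 0.723802
y(0.76) ≈ 0.7238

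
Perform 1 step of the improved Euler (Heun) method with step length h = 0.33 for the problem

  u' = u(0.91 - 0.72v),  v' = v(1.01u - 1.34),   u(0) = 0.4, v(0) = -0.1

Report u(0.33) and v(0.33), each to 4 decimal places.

0.5487, -0.0754

Heun on (u,v): k1 = f(s_n, state_n); k2 = f(s_n + h, state_n + h·k1); state_{n+1} = state_n + (h/2)·(k1 + k2).
0.000000: (0.400000, -0.100000)
  k1 = (0.392800, 0.093600)
  predictor → (0.529624, -0.069112)
  k2 = (0.508312, 0.055641)
  → (0.548684, -0.075375)
(u(0.33), v(0.33)) ≈ (0.5487, -0.0754)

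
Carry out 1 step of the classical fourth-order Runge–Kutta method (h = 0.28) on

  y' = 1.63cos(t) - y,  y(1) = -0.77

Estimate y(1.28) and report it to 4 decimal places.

RK4: k1 = f(t_n, y_n); k2 = f(t_n + h/2, y_n + (h/2)·k1); k3 = f(t_n + h/2, y_n + (h/2)·k2); k4 = f(t_n + h, y_n + h·k3); y_{n+1} = y_n + (h/6)·(k1 + 2k2 + 2k3 + k4).
t=1.000000, y=-0.770000:
  k1 = f(1.000000, -0.770000) = 1.650693
  k2 = f(1.140000, -0.538903) = 1.219582
  k3 = f(1.140000, -0.599259) = 1.279938
  k4 = f(1.280000, -0.411617) = 0.878963
  y ← -0.770000 + (0.28/6)·(k1 + 2k2 + 2k3 + k4) = -0.418661
y(1.28) ≈ -0.4187

-0.4187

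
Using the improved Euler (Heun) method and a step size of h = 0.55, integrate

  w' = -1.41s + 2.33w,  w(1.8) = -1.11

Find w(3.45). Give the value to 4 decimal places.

-71.0943

Heun: k1 = f(s_n, w_n); k2 = f(s_n + h, w_n + h·k1); w_{n+1} = w_n + (h/2)·(k1 + k2).
s=1.800000, w=-1.110000:
  k1 = f(1.800000, -1.110000) = -5.124300
  k2 = f(2.350000, -3.928365) = -12.466590
  w ← -1.110000 + (0.55/2)·(-5.124300 + (-12.466590)) = -5.947495
s=2.350000, w=-5.947495:
  k1 = f(2.350000, -5.947495) = -17.171163
  k2 = f(2.900000, -15.391635) = -39.951509
  w ← -5.947495 + (0.55/2)·(-17.171163 + (-39.951509)) = -21.656230
s=2.900000, w=-21.656230:
  k1 = f(2.900000, -21.656230) = -54.548015
  k2 = f(3.450000, -51.657638) = -125.226796
  w ← -21.656230 + (0.55/2)·(-54.548015 + (-125.226796)) = -71.094303
w(3.45) ≈ -71.0943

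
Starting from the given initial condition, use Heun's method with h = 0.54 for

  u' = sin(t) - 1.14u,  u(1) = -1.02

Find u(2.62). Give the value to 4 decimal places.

0.3448

Heun: k1 = f(t_n, u_n); k2 = f(t_n + h, u_n + h·k1); u_{n+1} = u_n + (h/2)·(k1 + k2).
t=1.000000, u=-1.020000:
  k1 = f(1.000000, -1.020000) = 2.004271
  k2 = f(1.540000, 0.062306) = 0.928497
  u ← -1.020000 + (0.54/2)·(2.004271 + 0.928497) = -0.228153
t=1.540000, u=-0.228153:
  k1 = f(1.540000, -0.228153) = 1.259620
  k2 = f(2.080000, 0.452042) = 0.357805
  u ← -0.228153 + (0.54/2)·(1.259620 + 0.357805) = 0.208552
t=2.080000, u=0.208552:
  k1 = f(2.080000, 0.208552) = 0.635384
  k2 = f(2.620000, 0.551659) = -0.130630
  u ← 0.208552 + (0.54/2)·(0.635384 + (-0.130630)) = 0.344836
u(2.62) ≈ 0.3448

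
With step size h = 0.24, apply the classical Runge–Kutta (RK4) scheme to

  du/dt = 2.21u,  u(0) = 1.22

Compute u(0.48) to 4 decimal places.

RK4: k1 = f(t_n, u_n); k2 = f(t_n + h/2, u_n + (h/2)·k1); k3 = f(t_n + h/2, u_n + (h/2)·k2); k4 = f(t_n + h, u_n + h·k3); u_{n+1} = u_n + (h/6)·(k1 + 2k2 + 2k3 + k4).
t=0.000000, u=1.220000:
  k1 = f(0.000000, 1.220000) = 2.696200
  k2 = f(0.120000, 1.543544) = 3.411232
  k3 = f(0.120000, 1.629348) = 3.600859
  k4 = f(0.240000, 2.084206) = 4.606096
  u ← 1.220000 + (0.24/6)·(k1 + 2k2 + 2k3 + k4) = 2.073059
t=0.240000, u=2.073059:
  k1 = f(0.240000, 2.073059) = 4.581461
  k2 = f(0.360000, 2.622834) = 5.796464
  k3 = f(0.360000, 2.768635) = 6.118683
  k4 = f(0.480000, 3.541543) = 7.826810
  u ← 2.073059 + (0.24/6)·(k1 + 2k2 + 2k3 + k4) = 3.522602
u(0.48) ≈ 3.5226

3.5226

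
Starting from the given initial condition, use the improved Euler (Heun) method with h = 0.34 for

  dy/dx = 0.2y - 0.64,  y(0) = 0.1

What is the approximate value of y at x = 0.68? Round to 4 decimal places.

-0.3513

Heun: k1 = f(x_n, y_n); k2 = f(x_n + h, y_n + h·k1); y_{n+1} = y_n + (h/2)·(k1 + k2).
x=0.000000, y=0.100000:
  k1 = f(0.000000, 0.100000) = -0.620000
  k2 = f(0.340000, -0.110800) = -0.662160
  y ← 0.100000 + (0.34/2)·(-0.620000 + (-0.662160)) = -0.117967
x=0.340000, y=-0.117967:
  k1 = f(0.340000, -0.117967) = -0.663593
  k2 = f(0.680000, -0.343589) = -0.708718
  y ← -0.117967 + (0.34/2)·(-0.663593 + (-0.708718)) = -0.351260
y(0.68) ≈ -0.3513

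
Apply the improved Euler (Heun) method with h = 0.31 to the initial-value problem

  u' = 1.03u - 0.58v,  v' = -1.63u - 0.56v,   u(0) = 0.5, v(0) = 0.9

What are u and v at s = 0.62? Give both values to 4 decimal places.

Heun on (u,v): k1 = f(s_n, state_n); k2 = f(s_n + h, state_n + h·k1); state_{n+1} = state_n + (h/2)·(k1 + k2).
0.000000: (0.500000, 0.900000)
  k1 = (-0.007000, -1.319000)
  predictor → (0.497830, 0.491110)
  k2 = (0.227921, -1.086485)
  → (0.534243, 0.527150)
0.310000: (0.534243, 0.527150)
  k1 = (0.244523, -1.166020)
  predictor → (0.610045, 0.165684)
  k2 = (0.532250, -1.087156)
  → (0.654643, 0.177908)
(u(0.62), v(0.62)) ≈ (0.6546, 0.1779)

0.6546, 0.1779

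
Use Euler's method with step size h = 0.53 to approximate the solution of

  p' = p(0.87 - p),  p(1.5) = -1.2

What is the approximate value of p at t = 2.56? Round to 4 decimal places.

-7.0333

Euler: p_{n+1} = p_n + h·f(t_n, p_n).
t=1.500000, p=-1.200000: f=-2.484000 → p ← -1.200000 + 0.53·(-2.484000) = -2.516520
t=2.030000, p=-2.516520: f=-8.522245 → p ← -2.516520 + 0.53·(-8.522245) = -7.033310
p(2.56) ≈ -7.0333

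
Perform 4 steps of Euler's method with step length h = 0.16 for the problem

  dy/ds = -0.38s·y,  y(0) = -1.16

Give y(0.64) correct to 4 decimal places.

Euler: y_{n+1} = y_n + h·f(s_n, y_n).
s=0.000000, y=-1.160000: f=0.000000 → y ← -1.160000 + 0.16·0.000000 = -1.160000
s=0.160000, y=-1.160000: f=0.070528 → y ← -1.160000 + 0.16·0.070528 = -1.148716
s=0.320000, y=-1.148716: f=0.139684 → y ← -1.148716 + 0.16·0.139684 = -1.126366
s=0.480000, y=-1.126366: f=0.205449 → y ← -1.126366 + 0.16·0.205449 = -1.093494
y(0.64) ≈ -1.0935

-1.0935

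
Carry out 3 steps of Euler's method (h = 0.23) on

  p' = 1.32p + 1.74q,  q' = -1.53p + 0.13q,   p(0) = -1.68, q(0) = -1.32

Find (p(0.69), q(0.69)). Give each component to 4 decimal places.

Euler on (p,q): p_{n+1} = p_n + h·p', q_{n+1} = q_n + h·q'.
0.000000: (-1.680000, -1.320000); f=(-4.514400, 2.398800) → (-2.718312, -0.768276)
0.230000: (-2.718312, -0.768276); f=(-4.924972, 4.059141) → (-3.851056, 0.165327)
0.460000: (-3.851056, 0.165327); f=(-4.795725, 5.913607) → (-4.954072, 1.525456)
(p(0.69), q(0.69)) ≈ (-4.9541, 1.5255)

-4.9541, 1.5255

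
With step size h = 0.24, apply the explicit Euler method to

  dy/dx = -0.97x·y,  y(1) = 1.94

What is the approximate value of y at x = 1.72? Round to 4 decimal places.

0.6939

Euler: y_{n+1} = y_n + h·f(x_n, y_n).
x=1.000000, y=1.940000: f=-1.881800 → y ← 1.940000 + 0.24·(-1.881800) = 1.488368
x=1.240000, y=1.488368: f=-1.790209 → y ← 1.488368 + 0.24·(-1.790209) = 1.058718
x=1.480000, y=1.058718: f=-1.519895 → y ← 1.058718 + 0.24·(-1.519895) = 0.693943
y(1.72) ≈ 0.6939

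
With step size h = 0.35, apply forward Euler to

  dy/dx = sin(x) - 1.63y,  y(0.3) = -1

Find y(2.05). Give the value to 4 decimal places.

Euler: y_{n+1} = y_n + h·f(x_n, y_n).
x=0.300000, y=-1.000000: f=1.925520 → y ← -1.000000 + 0.35·1.925520 = -0.326068
x=0.650000, y=-0.326068: f=1.136677 → y ← -0.326068 + 0.35·1.136677 = 0.071769
x=1.000000, y=0.071769: f=0.724487 → y ← 0.071769 + 0.35·0.724487 = 0.325340
x=1.350000, y=0.325340: f=0.445420 → y ← 0.325340 + 0.35·0.445420 = 0.481237
x=1.700000, y=0.481237: f=0.207249 → y ← 0.481237 + 0.35·0.207249 = 0.553774
y(2.05) ≈ 0.5538

0.5538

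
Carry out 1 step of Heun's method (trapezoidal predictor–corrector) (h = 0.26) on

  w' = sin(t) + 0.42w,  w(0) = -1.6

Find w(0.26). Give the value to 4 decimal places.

-1.7508

Heun: k1 = f(t_n, w_n); k2 = f(t_n + h, w_n + h·k1); w_{n+1} = w_n + (h/2)·(k1 + k2).
t=0.000000, w=-1.600000:
  k1 = f(0.000000, -1.600000) = -0.672000
  k2 = f(0.260000, -1.774720) = -0.488302
  w ← -1.600000 + (0.26/2)·(-0.672000 + (-0.488302)) = -1.750839
w(0.26) ≈ -1.7508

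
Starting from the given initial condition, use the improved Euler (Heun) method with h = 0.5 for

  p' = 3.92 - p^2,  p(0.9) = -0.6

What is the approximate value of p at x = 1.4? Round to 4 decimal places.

Heun: k1 = f(x_n, p_n); k2 = f(x_n + h, p_n + h·k1); p_{n+1} = p_n + (h/2)·(k1 + k2).
x=0.900000, p=-0.600000:
  k1 = f(0.900000, -0.600000) = 3.560000
  k2 = f(1.400000, 1.180000) = 2.527600
  p ← -0.600000 + (0.5/2)·(3.560000 + 2.527600) = 0.921900
p(1.4) ≈ 0.9219

0.9219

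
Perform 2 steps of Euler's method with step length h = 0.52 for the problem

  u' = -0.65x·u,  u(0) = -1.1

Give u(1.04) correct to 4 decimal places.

Euler: u_{n+1} = u_n + h·f(x_n, u_n).
x=0.000000, u=-1.100000: f=0.000000 → u ← -1.100000 + 0.52·0.000000 = -1.100000
x=0.520000, u=-1.100000: f=0.371800 → u ← -1.100000 + 0.52·0.371800 = -0.906664
u(1.04) ≈ -0.9067

-0.9067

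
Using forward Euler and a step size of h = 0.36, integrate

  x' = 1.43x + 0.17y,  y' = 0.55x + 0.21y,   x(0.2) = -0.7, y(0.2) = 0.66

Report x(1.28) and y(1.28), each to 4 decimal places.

-2.2622, 0.1447

Euler on (x,y): x_{n+1} = x_n + h·x', y_{n+1} = y_n + h·y'.
0.200000: (-0.700000, 0.660000); f=(-0.888800, -0.246400) → (-1.019968, 0.571296)
0.560000: (-1.019968, 0.571296); f=(-1.361434, -0.441010) → (-1.510084, 0.412532)
0.920000: (-1.510084, 0.412532); f=(-2.089290, -0.743915) → (-2.262229, 0.144723)
(x(1.28), y(1.28)) ≈ (-2.2622, 0.1447)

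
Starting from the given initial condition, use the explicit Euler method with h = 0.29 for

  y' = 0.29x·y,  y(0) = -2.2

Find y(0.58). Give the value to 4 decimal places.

Euler: y_{n+1} = y_n + h·f(x_n, y_n).
x=0.000000, y=-2.200000: f=0.000000 → y ← -2.200000 + 0.29·0.000000 = -2.200000
x=0.290000, y=-2.200000: f=-0.185020 → y ← -2.200000 + 0.29·(-0.185020) = -2.253656
y(0.58) ≈ -2.2537

-2.2537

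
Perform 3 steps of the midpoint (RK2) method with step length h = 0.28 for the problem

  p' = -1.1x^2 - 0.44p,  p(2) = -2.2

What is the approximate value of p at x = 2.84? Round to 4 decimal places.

Midpoint: k1 = f(x_n, p_n); k2 = f(x_n + h/2, p_n + (h/2)·k1); p_{n+1} = p_n + h·k2.
x=2.000000, p=-2.200000:
  k1 = f(2.000000, -2.200000) = -3.432000
  k2 = f(2.140000, -2.680480) = -3.858149
  p ← -2.200000 + 0.28·(-3.858149) = -3.280282
x=2.280000, p=-3.280282:
  k1 = f(2.280000, -3.280282) = -4.274916
  k2 = f(2.420000, -3.878770) = -4.735381
  p ← -3.280282 + 0.28·(-4.735381) = -4.606188
x=2.560000, p=-4.606188:
  k1 = f(2.560000, -4.606188) = -5.182237
  k2 = f(2.700000, -5.331702) = -5.673051
  p ← -4.606188 + 0.28·(-5.673051) = -6.194643
p(2.84) ≈ -6.1946

-6.1946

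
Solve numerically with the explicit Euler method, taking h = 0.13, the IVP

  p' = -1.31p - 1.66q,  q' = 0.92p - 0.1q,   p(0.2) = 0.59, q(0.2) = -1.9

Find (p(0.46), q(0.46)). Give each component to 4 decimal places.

Euler on (p,q): p_{n+1} = p_n + h·p', q_{n+1} = q_n + h·q'.
0.200000: (0.590000, -1.900000); f=(2.381100, 0.732800) → (0.899543, -1.804736)
0.330000: (0.899543, -1.804736); f=(1.817460, 1.008053) → (1.135813, -1.673689)
(p(0.46), q(0.46)) ≈ (1.1358, -1.6737)

1.1358, -1.6737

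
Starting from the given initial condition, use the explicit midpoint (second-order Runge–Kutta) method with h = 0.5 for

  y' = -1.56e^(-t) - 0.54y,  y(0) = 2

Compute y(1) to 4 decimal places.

0.4854

Midpoint: k1 = f(t_n, y_n); k2 = f(t_n + h/2, y_n + (h/2)·k1); y_{n+1} = y_n + h·k2.
t=0.000000, y=2.000000:
  k1 = f(0.000000, 2.000000) = -2.640000
  k2 = f(0.250000, 1.340000) = -1.938529
  y ← 2.000000 + 0.5·(-1.938529) = 1.030735
t=0.500000, y=1.030735:
  k1 = f(0.500000, 1.030735) = -1.502785
  k2 = f(0.750000, 0.655039) = -1.090613
  y ← 1.030735 + 0.5·(-1.090613) = 0.485429
y(1) ≈ 0.4854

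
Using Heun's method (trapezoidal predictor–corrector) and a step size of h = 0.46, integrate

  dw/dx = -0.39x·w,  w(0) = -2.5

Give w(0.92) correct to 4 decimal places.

-2.1165

Heun: k1 = f(x_n, w_n); k2 = f(x_n + h, w_n + h·k1); w_{n+1} = w_n + (h/2)·(k1 + k2).
x=0.000000, w=-2.500000:
  k1 = f(0.000000, -2.500000) = 0.000000
  k2 = f(0.460000, -2.500000) = 0.448500
  w ← -2.500000 + (0.46/2)·(0.000000 + 0.448500) = -2.396845
x=0.460000, w=-2.396845:
  k1 = f(0.460000, -2.396845) = 0.429994
  k2 = f(0.920000, -2.199048) = 0.789018
  w ← -2.396845 + (0.46/2)·(0.429994 + 0.789018) = -2.116472
w(0.92) ≈ -2.1165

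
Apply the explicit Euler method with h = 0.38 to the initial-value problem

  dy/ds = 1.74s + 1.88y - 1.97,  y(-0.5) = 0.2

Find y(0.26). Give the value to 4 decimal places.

-2.0903

Euler: y_{n+1} = y_n + h·f(s_n, y_n).
s=-0.500000, y=0.200000: f=-2.464000 → y ← 0.200000 + 0.38·(-2.464000) = -0.736320
s=-0.120000, y=-0.736320: f=-3.563082 → y ← -0.736320 + 0.38·(-3.563082) = -2.090291
y(0.26) ≈ -2.0903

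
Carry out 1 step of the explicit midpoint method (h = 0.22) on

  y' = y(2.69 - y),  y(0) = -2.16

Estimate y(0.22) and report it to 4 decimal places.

-6.5340

Midpoint: k1 = f(s_n, y_n); k2 = f(s_n + h/2, y_n + (h/2)·k1); y_{n+1} = y_n + h·k2.
s=0.000000, y=-2.160000:
  k1 = f(0.000000, -2.160000) = -10.476000
  k2 = f(0.110000, -3.312360) = -19.881977
  y ← -2.160000 + 0.22·(-19.881977) = -6.534035
y(0.22) ≈ -6.5340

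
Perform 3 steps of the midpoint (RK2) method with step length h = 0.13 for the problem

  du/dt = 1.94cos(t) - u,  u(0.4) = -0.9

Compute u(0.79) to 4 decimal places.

Midpoint: k1 = f(t_n, u_n); k2 = f(t_n + h/2, u_n + (h/2)·k1); u_{n+1} = u_n + h·k2.
t=0.400000, u=-0.900000:
  k1 = f(0.400000, -0.900000) = 2.686858
  k2 = f(0.465000, -0.725354) = 2.459368
  u ← -0.900000 + 0.13·2.459368 = -0.580282
t=0.530000, u=-0.580282:
  k1 = f(0.530000, -0.580282) = 2.254128
  k2 = f(0.595000, -0.433764) = 2.040372
  u ← -0.580282 + 0.13·2.040372 = -0.315034
t=0.660000, u=-0.315034:
  k1 = f(0.660000, -0.315034) = 1.847619
  k2 = f(0.725000, -0.194939) = 1.647027
  u ← -0.315034 + 0.13·1.647027 = -0.100920
u(0.79) ≈ -0.1009

-0.1009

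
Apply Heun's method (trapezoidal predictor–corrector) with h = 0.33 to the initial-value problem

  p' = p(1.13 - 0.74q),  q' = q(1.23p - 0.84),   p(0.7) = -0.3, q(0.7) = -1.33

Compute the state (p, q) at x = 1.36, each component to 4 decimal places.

Heun on (p,q): k1 = f(x_n, state_n); k2 = f(x_n + h, state_n + h·k1); state_{n+1} = state_n + (h/2)·(k1 + k2).
0.700000: (-0.300000, -1.330000)
  k1 = (-0.634260, 1.607970)
  predictor → (-0.509306, -0.799370)
  k2 = (-0.876787, 1.172233)
  → (-0.549323, -0.871267)
1.030000: (-0.549323, -0.871267)
  k1 = (-0.974904, 1.320550)
  predictor → (-0.871041, -0.435485)
  k2 = (-1.264977, 0.832378)
  → (-0.918903, -0.516033)
(p(1.36), q(1.36)) ≈ (-0.9189, -0.5160)

-0.9189, -0.5160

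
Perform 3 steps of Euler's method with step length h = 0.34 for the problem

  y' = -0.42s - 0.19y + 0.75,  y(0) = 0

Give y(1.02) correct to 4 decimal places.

0.5741

Euler: y_{n+1} = y_n + h·f(s_n, y_n).
s=0.000000, y=0.000000: f=0.750000 → y ← 0.000000 + 0.34·0.750000 = 0.255000
s=0.340000, y=0.255000: f=0.558750 → y ← 0.255000 + 0.34·0.558750 = 0.444975
s=0.680000, y=0.444975: f=0.379855 → y ← 0.444975 + 0.34·0.379855 = 0.574126
y(1.02) ≈ 0.5741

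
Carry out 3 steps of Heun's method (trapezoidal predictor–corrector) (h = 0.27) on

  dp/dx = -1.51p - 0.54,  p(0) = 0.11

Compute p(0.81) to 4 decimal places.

Heun: k1 = f(x_n, p_n); k2 = f(x_n + h, p_n + h·k1); p_{n+1} = p_n + (h/2)·(k1 + k2).
x=0.000000, p=0.110000:
  k1 = f(0.000000, 0.110000) = -0.706100
  k2 = f(0.270000, -0.080647) = -0.418223
  p ← 0.110000 + (0.27/2)·(-0.706100 + (-0.418223)) = -0.041784
x=0.270000, p=-0.041784:
  k1 = f(0.270000, -0.041784) = -0.476907
  k2 = f(0.540000, -0.170548) = -0.282472
  p ← -0.041784 + (0.27/2)·(-0.476907 + (-0.282472)) = -0.144300
x=0.540000, p=-0.144300:
  k1 = f(0.540000, -0.144300) = -0.322107
  k2 = f(0.810000, -0.231269) = -0.190784
  p ← -0.144300 + (0.27/2)·(-0.322107 + (-0.190784)) = -0.213540
p(0.81) ≈ -0.2135

-0.2135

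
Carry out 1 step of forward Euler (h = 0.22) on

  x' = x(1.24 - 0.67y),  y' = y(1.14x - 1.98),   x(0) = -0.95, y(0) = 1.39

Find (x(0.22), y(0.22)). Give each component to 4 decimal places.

-1.0145, 0.4533

Euler on (x,y): x_{n+1} = x_n + h·x', y_{n+1} = y_n + h·y'.
0.000000: (-0.950000, 1.390000); f=(-0.293265, -4.257570) → (-1.014518, 0.453335)
(x(0.22), y(0.22)) ≈ (-1.0145, 0.4533)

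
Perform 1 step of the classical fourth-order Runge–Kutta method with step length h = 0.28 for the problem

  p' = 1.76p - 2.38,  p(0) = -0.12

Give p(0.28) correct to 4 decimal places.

-1.0573

RK4: k1 = f(x_n, p_n); k2 = f(x_n + h/2, p_n + (h/2)·k1); k3 = f(x_n + h/2, p_n + (h/2)·k2); k4 = f(x_n + h, p_n + h·k3); p_{n+1} = p_n + (h/6)·(k1 + 2k2 + 2k3 + k4).
x=0.000000, p=-0.120000:
  k1 = f(0.000000, -0.120000) = -2.591200
  k2 = f(0.140000, -0.482768) = -3.229672
  k3 = f(0.140000, -0.572154) = -3.386991
  k4 = f(0.280000, -1.068358) = -4.260309
  p ← -0.120000 + (0.28/6)·(k1 + 2k2 + 2k3 + k4) = -1.057292
p(0.28) ≈ -1.0573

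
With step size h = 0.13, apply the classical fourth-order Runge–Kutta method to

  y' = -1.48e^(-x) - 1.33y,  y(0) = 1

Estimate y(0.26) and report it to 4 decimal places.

RK4: k1 = f(x_n, y_n); k2 = f(x_n + h/2, y_n + (h/2)·k1); k3 = f(x_n + h/2, y_n + (h/2)·k2); k4 = f(x_n + h, y_n + h·k3); y_{n+1} = y_n + (h/6)·(k1 + 2k2 + 2k3 + k4).
x=0.000000, y=1.000000:
  k1 = f(0.000000, 1.000000) = -2.810000
  k2 = f(0.065000, 0.817350) = -2.473935
  k3 = f(0.065000, 0.839194) = -2.502988
  k4 = f(0.130000, 0.674612) = -2.196815
  y ← 1.000000 + (0.13/6)·(k1 + 2k2 + 2k3 + k4) = 0.675852
x=0.130000, y=0.675852:
  k1 = f(0.130000, 0.675852) = -2.198465
  k2 = f(0.195000, 0.532952) = -1.926622
  k3 = f(0.195000, 0.550622) = -1.950122
  k4 = f(0.260000, 0.422336) = -1.702864
  y ← 0.675852 + (0.13/6)·(k1 + 2k2 + 2k3 + k4) = 0.423331
y(0.26) ≈ 0.4233

0.4233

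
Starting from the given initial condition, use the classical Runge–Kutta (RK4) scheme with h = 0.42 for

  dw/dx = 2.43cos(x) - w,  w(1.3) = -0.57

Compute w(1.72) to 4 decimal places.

RK4: k1 = f(x_n, w_n); k2 = f(x_n + h/2, w_n + (h/2)·k1); k3 = f(x_n + h/2, w_n + (h/2)·k2); k4 = f(x_n + h, w_n + h·k3); w_{n+1} = w_n + (h/6)·(k1 + 2k2 + 2k3 + k4).
x=1.300000, w=-0.570000:
  k1 = f(1.300000, -0.570000) = 1.220022
  k2 = f(1.510000, -0.313795) = 0.461439
  k3 = f(1.510000, -0.473098) = 0.620742
  k4 = f(1.720000, -0.309288) = -0.051933
  w ← -0.570000 + (0.42/6)·(k1 + 2k2 + 2k3 + k4) = -0.336728
w(1.72) ≈ -0.3367

-0.3367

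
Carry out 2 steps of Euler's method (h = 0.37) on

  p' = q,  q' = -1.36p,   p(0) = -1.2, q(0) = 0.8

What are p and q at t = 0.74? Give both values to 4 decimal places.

Euler on (p,q): p_{n+1} = p_n + h·p', q_{n+1} = q_n + h·q'.
0.000000: (-1.200000, 0.800000); f=(0.800000, 1.632000) → (-0.904000, 1.403840)
0.370000: (-0.904000, 1.403840); f=(1.403840, 1.229440) → (-0.384579, 1.858733)
(p(0.74), q(0.74)) ≈ (-0.3846, 1.8587)

-0.3846, 1.8587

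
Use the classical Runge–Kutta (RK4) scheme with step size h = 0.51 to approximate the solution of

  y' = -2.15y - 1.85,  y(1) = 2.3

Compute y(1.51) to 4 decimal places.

0.2304

RK4: k1 = f(t_n, y_n); k2 = f(t_n + h/2, y_n + (h/2)·k1); k3 = f(t_n + h/2, y_n + (h/2)·k2); k4 = f(t_n + h, y_n + h·k3); y_{n+1} = y_n + (h/6)·(k1 + 2k2 + 2k3 + k4).
t=1.000000, y=2.300000:
  k1 = f(1.000000, 2.300000) = -6.795000
  k2 = f(1.255000, 0.567275) = -3.069641
  k3 = f(1.255000, 1.517241) = -5.112069
  k4 = f(1.510000, -0.307155) = -1.189616
  y ← 2.300000 + (0.51/6)·(k1 + 2k2 + 2k3 + k4) = 0.230417
y(1.51) ≈ 0.2304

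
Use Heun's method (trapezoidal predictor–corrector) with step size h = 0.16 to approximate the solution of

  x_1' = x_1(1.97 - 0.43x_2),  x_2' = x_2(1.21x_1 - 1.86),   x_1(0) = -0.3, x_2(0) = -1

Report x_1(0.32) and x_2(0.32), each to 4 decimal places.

-0.6124, -0.4777

Heun on (x_1,x_2): k1 = f(s_n, state_n); k2 = f(s_n + h, state_n + h·k1); state_{n+1} = state_n + (h/2)·(k1 + k2).
0.000000: (-0.300000, -1.000000)
  k1 = (-0.720000, 2.223000)
  predictor → (-0.415200, -0.644320)
  k2 = (-0.932978, 1.522136)
  → (-0.432238, -0.700389)
0.160000: (-0.432238, -0.700389)
  k1 = (-0.981685, 1.669033)
  predictor → (-0.589308, -0.433344)
  k2 = (-1.270747, 1.115021)
  → (-0.612433, -0.477665)
(x_1(0.32), x_2(0.32)) ≈ (-0.6124, -0.4777)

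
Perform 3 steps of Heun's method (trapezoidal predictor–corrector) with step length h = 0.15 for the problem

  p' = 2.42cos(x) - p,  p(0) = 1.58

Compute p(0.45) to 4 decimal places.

1.8484

Heun: k1 = f(x_n, p_n); k2 = f(x_n + h, p_n + h·k1); p_{n+1} = p_n + (h/2)·(k1 + k2).
x=0.000000, p=1.580000:
  k1 = f(0.000000, 1.580000) = 0.840000
  k2 = f(0.150000, 1.706000) = 0.686826
  p ← 1.580000 + (0.15/2)·(0.840000 + 0.686826) = 1.694512
x=0.150000, p=1.694512:
  k1 = f(0.150000, 1.694512) = 0.698314
  k2 = f(0.300000, 1.799259) = 0.512655
  p ← 1.694512 + (0.15/2)·(0.698314 + 0.512655) = 1.785335
x=0.300000, p=1.785335:
  k1 = f(0.300000, 1.785335) = 0.526580
  k2 = f(0.450000, 1.864322) = 0.314760
  p ← 1.785335 + (0.15/2)·(0.526580 + 0.314760) = 1.848435
p(0.45) ≈ 1.8484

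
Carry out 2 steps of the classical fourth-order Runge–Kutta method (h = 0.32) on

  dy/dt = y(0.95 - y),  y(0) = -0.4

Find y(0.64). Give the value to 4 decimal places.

RK4: k1 = f(t_n, y_n); k2 = f(t_n + h/2, y_n + (h/2)·k1); k3 = f(t_n + h/2, y_n + (h/2)·k2); k4 = f(t_n + h, y_n + h·k3); y_{n+1} = y_n + (h/6)·(k1 + 2k2 + 2k3 + k4).
t=0.000000, y=-0.400000:
  k1 = f(0.000000, -0.400000) = -0.540000
  k2 = f(0.160000, -0.486400) = -0.698665
  k3 = f(0.160000, -0.511786) = -0.748122
  k4 = f(0.320000, -0.639399) = -1.016260
  y ← -0.400000 + (0.32/6)·(k1 + 2k2 + 2k3 + k4) = -0.637325
t=0.320000, y=-0.637325:
  k1 = f(0.320000, -0.637325) = -1.011641
  k2 = f(0.480000, -0.799187) = -1.397928
  k3 = f(0.480000, -0.860993) = -1.559252
  k4 = f(0.640000, -1.136285) = -2.370615
  y ← -0.637325 + (0.32/6)·(k1 + 2k2 + 2k3 + k4) = -1.133144
y(0.64) ≈ -1.1331

-1.1331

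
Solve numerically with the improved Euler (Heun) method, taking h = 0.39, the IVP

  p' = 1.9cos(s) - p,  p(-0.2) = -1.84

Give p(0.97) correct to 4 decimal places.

0.4447

Heun: k1 = f(s_n, p_n); k2 = f(s_n + h, p_n + h·k1); p_{n+1} = p_n + (h/2)·(k1 + k2).
s=-0.200000, p=-1.840000:
  k1 = f(-0.200000, -1.840000) = 3.702126
  k2 = f(0.190000, -0.396171) = 2.261979
  p ← -1.840000 + (0.39/2)·(3.702126 + 2.261979) = -0.676999
s=0.190000, p=-0.676999:
  k1 = f(0.190000, -0.676999) = 2.542808
  k2 = f(0.580000, 0.314695) = 1.274584
  p ← -0.676999 + (0.39/2)·(2.542808 + 1.274584) = 0.067392
s=0.580000, p=0.067392:
  k1 = f(0.580000, 0.067392) = 1.521887
  k2 = f(0.970000, 0.660928) = 0.413141
  p ← 0.067392 + (0.39/2)·(1.521887 + 0.413141) = 0.444722
p(0.97) ≈ 0.4447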